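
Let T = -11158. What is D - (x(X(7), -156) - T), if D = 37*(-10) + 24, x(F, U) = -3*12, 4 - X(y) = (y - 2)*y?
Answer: -11468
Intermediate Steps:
X(y) = 4 - y*(-2 + y) (X(y) = 4 - (y - 2)*y = 4 - (-2 + y)*y = 4 - y*(-2 + y))
x(F, U) = -36
D = -346 (D = -370 + 24 = -346)
D - (x(X(7), -156) - T) = -346 - (-36 - 1*(-11158)) = -346 - (-36 + 11158) = -346 - 1*11122 = -346 - 11122 = -11468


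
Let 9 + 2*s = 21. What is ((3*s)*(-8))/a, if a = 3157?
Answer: -144/3157 ≈ -0.045613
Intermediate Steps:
s = 6 (s = -9/2 + (½)*21 = -9/2 + 21/2 = 6)
((3*s)*(-8))/a = ((3*6)*(-8))/3157 = (18*(-8))*(1/3157) = -144*1/3157 = -144/3157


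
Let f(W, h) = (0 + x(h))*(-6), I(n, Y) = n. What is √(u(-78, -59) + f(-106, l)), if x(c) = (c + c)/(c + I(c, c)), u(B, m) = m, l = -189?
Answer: I*√65 ≈ 8.0623*I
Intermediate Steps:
x(c) = 1 (x(c) = (c + c)/(c + c) = (2*c)/((2*c)) = (2*c)*(1/(2*c)) = 1)
f(W, h) = -6 (f(W, h) = (0 + 1)*(-6) = 1*(-6) = -6)
√(u(-78, -59) + f(-106, l)) = √(-59 - 6) = √(-65) = I*√65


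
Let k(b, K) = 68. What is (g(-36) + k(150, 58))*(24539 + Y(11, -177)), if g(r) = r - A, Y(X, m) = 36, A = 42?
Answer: -245750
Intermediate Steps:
g(r) = -42 + r (g(r) = r - 1*42 = r - 42 = -42 + r)
(g(-36) + k(150, 58))*(24539 + Y(11, -177)) = ((-42 - 36) + 68)*(24539 + 36) = (-78 + 68)*24575 = -10*24575 = -245750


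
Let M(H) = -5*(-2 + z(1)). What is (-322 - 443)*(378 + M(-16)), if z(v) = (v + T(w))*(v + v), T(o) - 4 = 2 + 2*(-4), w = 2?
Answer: -304470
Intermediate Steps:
T(o) = -2 (T(o) = 4 + (2 + 2*(-4)) = 4 + (2 - 8) = 4 - 6 = -2)
z(v) = 2*v*(-2 + v) (z(v) = (v - 2)*(v + v) = (-2 + v)*(2*v) = 2*v*(-2 + v))
M(H) = 20 (M(H) = -5*(-2 + 2*1*(-2 + 1)) = -5*(-2 + 2*1*(-1)) = -5*(-2 - 2) = -5*(-4) = 20)
(-322 - 443)*(378 + M(-16)) = (-322 - 443)*(378 + 20) = -765*398 = -304470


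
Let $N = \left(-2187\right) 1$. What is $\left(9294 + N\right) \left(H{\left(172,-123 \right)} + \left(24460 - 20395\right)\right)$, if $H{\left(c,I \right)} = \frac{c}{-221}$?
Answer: $\frac{6383457651}{221} \approx 2.8884 \cdot 10^{7}$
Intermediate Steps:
$H{\left(c,I \right)} = - \frac{c}{221}$ ($H{\left(c,I \right)} = c \left(- \frac{1}{221}\right) = - \frac{c}{221}$)
$N = -2187$
$\left(9294 + N\right) \left(H{\left(172,-123 \right)} + \left(24460 - 20395\right)\right) = \left(9294 - 2187\right) \left(\left(- \frac{1}{221}\right) 172 + \left(24460 - 20395\right)\right) = 7107 \left(- \frac{172}{221} + \left(24460 - 20395\right)\right) = 7107 \left(- \frac{172}{221} + 4065\right) = 7107 \cdot \frac{898193}{221} = \frac{6383457651}{221}$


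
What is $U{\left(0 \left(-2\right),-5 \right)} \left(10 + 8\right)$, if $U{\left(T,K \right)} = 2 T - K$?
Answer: $90$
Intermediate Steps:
$U{\left(T,K \right)} = - K + 2 T$
$U{\left(0 \left(-2\right),-5 \right)} \left(10 + 8\right) = \left(\left(-1\right) \left(-5\right) + 2 \cdot 0 \left(-2\right)\right) \left(10 + 8\right) = \left(5 + 2 \cdot 0\right) 18 = \left(5 + 0\right) 18 = 5 \cdot 18 = 90$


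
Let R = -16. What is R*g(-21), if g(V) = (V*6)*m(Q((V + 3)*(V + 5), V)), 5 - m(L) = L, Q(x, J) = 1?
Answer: 8064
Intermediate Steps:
m(L) = 5 - L
g(V) = 24*V (g(V) = (V*6)*(5 - 1*1) = (6*V)*(5 - 1) = (6*V)*4 = 24*V)
R*g(-21) = -384*(-21) = -16*(-504) = 8064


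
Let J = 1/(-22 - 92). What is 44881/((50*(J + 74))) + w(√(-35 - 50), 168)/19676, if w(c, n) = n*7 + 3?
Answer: 50584099317/4149176500 ≈ 12.191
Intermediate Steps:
J = -1/114 (J = 1/(-114) = -1/114 ≈ -0.0087719)
w(c, n) = 3 + 7*n (w(c, n) = 7*n + 3 = 3 + 7*n)
44881/((50*(J + 74))) + w(√(-35 - 50), 168)/19676 = 44881/((50*(-1/114 + 74))) + (3 + 7*168)/19676 = 44881/((50*(8435/114))) + (3 + 1176)*(1/19676) = 44881/(210875/57) + 1179*(1/19676) = 44881*(57/210875) + 1179/19676 = 2558217/210875 + 1179/19676 = 50584099317/4149176500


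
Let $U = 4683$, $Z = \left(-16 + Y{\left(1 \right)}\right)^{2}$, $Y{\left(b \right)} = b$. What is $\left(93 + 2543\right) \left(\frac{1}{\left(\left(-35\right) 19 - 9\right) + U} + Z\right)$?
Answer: $\frac{2377740536}{4009} \approx 5.931 \cdot 10^{5}$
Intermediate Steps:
$Z = 225$ ($Z = \left(-16 + 1\right)^{2} = \left(-15\right)^{2} = 225$)
$\left(93 + 2543\right) \left(\frac{1}{\left(\left(-35\right) 19 - 9\right) + U} + Z\right) = \left(93 + 2543\right) \left(\frac{1}{\left(\left(-35\right) 19 - 9\right) + 4683} + 225\right) = 2636 \left(\frac{1}{\left(-665 - 9\right) + 4683} + 225\right) = 2636 \left(\frac{1}{-674 + 4683} + 225\right) = 2636 \left(\frac{1}{4009} + 225\right) = 2636 \cdot \frac{902026}{4009} = \frac{2377740536}{4009}$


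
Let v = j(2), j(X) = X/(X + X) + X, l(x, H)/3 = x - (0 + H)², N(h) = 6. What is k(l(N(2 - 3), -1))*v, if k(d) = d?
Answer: 75/2 ≈ 37.500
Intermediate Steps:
l(x, H) = -3*H² + 3*x (l(x, H) = 3*(x - (0 + H)²) = 3*(x - H²) = -3*H² + 3*x)
j(X) = ½ + X (j(X) = X/((2*X)) + X = (1/(2*X))*X + X = ½ + X)
v = 5/2 (v = ½ + 2 = 5/2 ≈ 2.5000)
k(l(N(2 - 3), -1))*v = (-3*(-1)² + 3*6)*(5/2) = (-3*1 + 18)*(5/2) = (-3 + 18)*(5/2) = 15*(5/2) = 75/2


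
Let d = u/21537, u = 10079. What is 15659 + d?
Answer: 337257962/21537 ≈ 15659.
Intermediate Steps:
d = 10079/21537 ≈ 0.46799
15659 + d = 15659 + 10079/21537 = 337257962/21537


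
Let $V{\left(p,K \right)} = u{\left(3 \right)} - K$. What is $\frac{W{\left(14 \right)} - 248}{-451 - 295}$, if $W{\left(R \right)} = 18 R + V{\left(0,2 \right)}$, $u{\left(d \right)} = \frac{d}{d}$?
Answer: $- \frac{3}{746} \approx -0.0040215$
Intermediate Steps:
$u{\left(d \right)} = 1$
$V{\left(p,K \right)} = 1 - K$
$W{\left(R \right)} = -1 + 18 R$ ($W{\left(R \right)} = 18 R + \left(1 - 2\right) = 18 R - 1 = -1 + 18 R$)
$\frac{W{\left(14 \right)} - 248}{-451 - 295} = \frac{\left(-1 + 18 \cdot 14\right) - 248}{-451 - 295} = \frac{\left(-1 + 252\right) - 248}{-746} = \left(251 - 248\right) \left(- \frac{1}{746}\right) = 3 \left(- \frac{1}{746}\right) = - \frac{3}{746}$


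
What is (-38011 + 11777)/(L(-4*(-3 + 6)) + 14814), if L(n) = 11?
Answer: -26234/14825 ≈ -1.7696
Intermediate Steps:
(-38011 + 11777)/(L(-4*(-3 + 6)) + 14814) = (-38011 + 11777)/(11 + 14814) = -26234/14825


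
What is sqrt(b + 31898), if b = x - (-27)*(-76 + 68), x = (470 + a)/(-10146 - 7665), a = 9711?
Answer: sqrt(1116706005659)/5937 ≈ 177.99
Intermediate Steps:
x = -10181/17811 (x = (470 + 9711)/(-10146 - 7665) = 10181/(-17811) = 10181*(-1/17811) = -10181/17811 ≈ -0.57161)
b = -3857357/17811 (b = -10181/17811 - (-27)*(-76 + 68) = -10181/17811 - (-27)*(-8) = -10181/17811 - 1*216 = -10181/17811 - 216 = -3857357/17811 ≈ -216.57)
sqrt(b + 31898) = sqrt(-3857357/17811 + 31898) = sqrt(564277921/17811) = sqrt(1116706005659)/5937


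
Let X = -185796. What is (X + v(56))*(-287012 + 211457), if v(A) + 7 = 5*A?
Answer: 14017190265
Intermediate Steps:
v(A) = -7 + 5*A
(X + v(56))*(-287012 + 211457) = (-185796 + (-7 + 5*56))*(-287012 + 211457) = (-185796 + (-7 + 280))*(-75555) = (-185796 + 273)*(-75555) = -185523*(-75555) = 14017190265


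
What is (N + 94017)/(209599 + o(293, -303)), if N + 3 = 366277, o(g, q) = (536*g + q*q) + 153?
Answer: 460291/458609 ≈ 1.0037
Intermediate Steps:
o(g, q) = 153 + q² + 536*g (o(g, q) = (536*g + q²) + 153 = (q² + 536*g) + 153 = 153 + q² + 536*g)
N = 366274 (N = -3 + 366277 = 366274)
(N + 94017)/(209599 + o(293, -303)) = (366274 + 94017)/(209599 + (153 + (-303)² + 536*293)) = 460291/(209599 + (153 + 91809 + 157048)) = 460291/(209599 + 249010) = 460291/458609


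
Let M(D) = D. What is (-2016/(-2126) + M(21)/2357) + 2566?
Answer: 6431488085/2505491 ≈ 2567.0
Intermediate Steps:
(-2016/(-2126) + M(21)/2357) + 2566 = (-2016/(-2126) + 21/2357) + 2566 = (-2016*(-1/2126) + 21*(1/2357)) + 2566 = (1008/1063 + 21/2357) + 2566 = 2398179/2505491 + 2566 = 6431488085/2505491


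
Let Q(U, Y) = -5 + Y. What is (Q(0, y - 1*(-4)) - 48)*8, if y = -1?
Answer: -400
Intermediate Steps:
(Q(0, y - 1*(-4)) - 48)*8 = ((-5 + (-1 - 1*(-4))) - 48)*8 = ((-5 + (-1 + 4)) - 48)*8 = ((-5 + 3) - 48)*8 = (-2 - 48)*8 = -50*8 = -400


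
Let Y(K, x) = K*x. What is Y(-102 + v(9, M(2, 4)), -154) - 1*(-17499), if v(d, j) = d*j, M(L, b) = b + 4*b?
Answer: 5487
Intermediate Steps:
M(L, b) = 5*b
Y(-102 + v(9, M(2, 4)), -154) - 1*(-17499) = (-102 + 9*(5*4))*(-154) - 1*(-17499) = (-102 + 9*20)*(-154) + 17499 = (-102 + 180)*(-154) + 17499 = 78*(-154) + 17499 = -12012 + 17499 = 5487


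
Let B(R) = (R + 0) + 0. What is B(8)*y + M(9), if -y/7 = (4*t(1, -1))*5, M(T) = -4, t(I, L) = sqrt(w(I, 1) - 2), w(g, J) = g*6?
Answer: -2244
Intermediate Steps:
w(g, J) = 6*g
t(I, L) = sqrt(-2 + 6*I) (t(I, L) = sqrt(6*I - 2) = sqrt(-2 + 6*I))
y = -280 (y = -7*4*sqrt(-2 + 6*1)*5 = -7*4*sqrt(-2 + 6)*5 = -7*4*sqrt(4)*5 = -7*4*2*5 = -56*5 = -7*40 = -280)
B(R) = R (B(R) = R + 0 = R)
B(8)*y + M(9) = 8*(-280) - 4 = -2240 - 4 = -2244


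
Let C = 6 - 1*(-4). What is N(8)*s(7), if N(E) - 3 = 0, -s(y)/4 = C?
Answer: -120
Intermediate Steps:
C = 10 (C = 6 + 4 = 10)
s(y) = -40 (s(y) = -4*10 = -40)
N(E) = 3 (N(E) = 3 + 0 = 3)
N(8)*s(7) = 3*(-40) = -120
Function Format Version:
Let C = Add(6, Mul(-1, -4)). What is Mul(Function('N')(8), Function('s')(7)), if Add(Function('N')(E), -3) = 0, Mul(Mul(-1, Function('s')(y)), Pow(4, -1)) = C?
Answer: -120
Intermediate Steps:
C = 10 (C = Add(6, 4) = 10)
Function('s')(y) = -40 (Function('s')(y) = Mul(-4, 10) = -40)
Function('N')(E) = 3 (Function('N')(E) = Add(3, 0) = 3)
Mul(Function('N')(8), Function('s')(7)) = Mul(3, -40) = -120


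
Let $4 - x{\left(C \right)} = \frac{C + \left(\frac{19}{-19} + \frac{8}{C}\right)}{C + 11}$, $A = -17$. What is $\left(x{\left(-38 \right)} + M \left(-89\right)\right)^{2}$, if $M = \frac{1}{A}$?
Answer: $\frac{4607151376}{76055841} \approx 60.576$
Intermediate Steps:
$M = - \frac{1}{17}$ ($M = \frac{1}{-17} = - \frac{1}{17} \approx -0.058824$)
$x{\left(C \right)} = 4 - \frac{-1 + C + \frac{8}{C}}{11 + C}$ ($x{\left(C \right)} = 4 - \frac{C + \left(\frac{19}{-19} + \frac{8}{C}\right)}{C + 11} = 4 - \frac{C + \left(19 \left(- \frac{1}{19}\right) + \frac{8}{C}\right)}{11 + C} = 4 - \frac{C - \left(1 - \frac{8}{C}\right)}{11 + C} = 4 - \frac{-1 + C + \frac{8}{C}}{11 + C}$)
$\left(x{\left(-38 \right)} + M \left(-89\right)\right)^{2} = \left(\frac{-8 + 3 \left(-38\right)^{2} + 45 \left(-38\right)}{\left(-38\right) \left(11 - 38\right)} - - \frac{89}{17}\right)^{2} = \left(- \frac{-8 + 3 \cdot 1444 - 1710}{38 \left(-27\right)} + \frac{89}{17}\right)^{2} = \left(\left(- \frac{1}{38}\right) \left(- \frac{1}{27}\right) \left(-8 + 4332 - 1710\right) + \frac{89}{17}\right)^{2} = \left(\left(- \frac{1}{38}\right) \left(- \frac{1}{27}\right) 2614 + \frac{89}{17}\right)^{2} = \left(\frac{1307}{513} + \frac{89}{17}\right)^{2} = \left(\frac{67876}{8721}\right)^{2} = \frac{4607151376}{76055841}$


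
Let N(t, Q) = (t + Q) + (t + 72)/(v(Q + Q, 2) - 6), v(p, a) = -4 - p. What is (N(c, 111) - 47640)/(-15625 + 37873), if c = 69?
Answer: -1223429/573504 ≈ -2.1333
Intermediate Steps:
N(t, Q) = Q + t + (72 + t)/(-10 - 2*Q) (N(t, Q) = (t + Q) + (t + 72)/((-4 - (Q + Q)) - 6) = (Q + t) + (72 + t)/((-4 - 2*Q) - 6) = (Q + t) + (72 + t)/(-10 - 2*Q) = Q + t + (72 + t)/(-10 - 2*Q))
(N(c, 111) - 47640)/(-15625 + 37873) = ((-36 + 111² + 5*111 + (9/2)*69 + 111*69)/(5 + 111) - 47640)/(-15625 + 37873) = ((-36 + 12321 + 555 + 621/2 + 7659)/116 - 47640)/22248 = ((1/116)*(41619/2) - 47640)*(1/22248) = (41619/232 - 47640)*(1/22248) = -11010861/232*1/22248 = -1223429/573504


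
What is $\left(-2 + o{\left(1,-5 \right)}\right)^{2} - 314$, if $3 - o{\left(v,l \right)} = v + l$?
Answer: $-289$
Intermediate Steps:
$o{\left(v,l \right)} = 3 - l - v$ ($o{\left(v,l \right)} = 3 - \left(v + l\right) = 3 - \left(l + v\right) = 3 - l - v$)
$\left(-2 + o{\left(1,-5 \right)}\right)^{2} - 314 = \left(-2 - -7\right)^{2} - 314 = \left(-2 + \left(3 + 5 - 1\right)\right)^{2} - 314 = \left(-2 + 7\right)^{2} - 314 = 5^{2} - 314 = 25 - 314 = -289$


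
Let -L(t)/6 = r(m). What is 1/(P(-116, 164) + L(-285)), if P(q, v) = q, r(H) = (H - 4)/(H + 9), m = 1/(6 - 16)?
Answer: -89/10078 ≈ -0.0088311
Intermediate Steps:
m = -1/10 (m = 1/(-10) = -1/10 ≈ -0.10000)
r(H) = (-4 + H)/(9 + H)
L(t) = 246/89 (L(t) = -6*(-4 - 1/10)/(9 - 1/10) = -6*(-41)/(89/10*10) = -60*(-41)/(89*10) = -6*(-41/89) = 246/89)
1/(P(-116, 164) + L(-285)) = 1/(-116 + 246/89) = 1/(-10078/89) = -89/10078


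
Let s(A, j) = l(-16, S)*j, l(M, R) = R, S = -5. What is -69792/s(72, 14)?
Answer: 34896/35 ≈ 997.03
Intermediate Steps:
s(A, j) = -5*j
-69792/s(72, 14) = -69792/((-5*14)) = -69792/(-70) = -69792*(-1/70) = 34896/35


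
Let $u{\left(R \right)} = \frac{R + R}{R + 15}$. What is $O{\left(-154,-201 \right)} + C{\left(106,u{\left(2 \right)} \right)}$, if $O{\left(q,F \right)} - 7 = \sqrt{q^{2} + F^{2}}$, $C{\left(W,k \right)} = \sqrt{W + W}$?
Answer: $7 + \sqrt{64117} + 2 \sqrt{53} \approx 274.77$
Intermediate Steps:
$u{\left(R \right)} = \frac{2 R}{15 + R}$
$C{\left(W,k \right)} = \sqrt{2} \sqrt{W}$ ($C{\left(W,k \right)} = \sqrt{2 W} = \sqrt{2} \sqrt{W}$)
$O{\left(q,F \right)} = 7 + \sqrt{F^{2} + q^{2}}$ ($O{\left(q,F \right)} = 7 + \sqrt{q^{2} + F^{2}} = 7 + \sqrt{F^{2} + q^{2}}$)
$O{\left(-154,-201 \right)} + C{\left(106,u{\left(2 \right)} \right)} = \left(7 + \sqrt{\left(-201\right)^{2} + \left(-154\right)^{2}}\right) + \sqrt{2} \sqrt{106} = \left(7 + \sqrt{40401 + 23716}\right) + 2 \sqrt{53} = \left(7 + \sqrt{64117}\right) + 2 \sqrt{53} = 7 + \sqrt{64117} + 2 \sqrt{53}$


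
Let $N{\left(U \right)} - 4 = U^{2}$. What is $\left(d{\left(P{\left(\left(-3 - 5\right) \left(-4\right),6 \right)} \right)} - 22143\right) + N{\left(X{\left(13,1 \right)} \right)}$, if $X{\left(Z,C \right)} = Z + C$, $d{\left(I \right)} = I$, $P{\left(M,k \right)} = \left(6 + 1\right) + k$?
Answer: $-21930$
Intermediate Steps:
$P{\left(M,k \right)} = 7 + k$
$X{\left(Z,C \right)} = C + Z$
$N{\left(U \right)} = 4 + U^{2}$
$\left(d{\left(P{\left(\left(-3 - 5\right) \left(-4\right),6 \right)} \right)} - 22143\right) + N{\left(X{\left(13,1 \right)} \right)} = \left(\left(7 + 6\right) - 22143\right) + \left(4 + \left(1 + 13\right)^{2}\right) = \left(13 - 22143\right) + \left(4 + 14^{2}\right) = -22130 + \left(4 + 196\right) = -22130 + 200 = -21930$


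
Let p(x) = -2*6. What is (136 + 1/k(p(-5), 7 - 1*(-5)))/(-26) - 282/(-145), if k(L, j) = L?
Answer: -148511/45240 ≈ -3.2827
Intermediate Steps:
p(x) = -12
(136 + 1/k(p(-5), 7 - 1*(-5)))/(-26) - 282/(-145) = (136 + 1/(-12))/(-26) - 282/(-145) = (136 - 1/12)*(-1/26) - 282*(-1/145) = (1631/12)*(-1/26) + 282/145 = -1631/312 + 282/145 = -148511/45240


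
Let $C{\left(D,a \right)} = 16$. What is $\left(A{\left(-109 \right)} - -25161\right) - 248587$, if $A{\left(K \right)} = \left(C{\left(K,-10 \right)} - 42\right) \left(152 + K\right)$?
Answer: $-224544$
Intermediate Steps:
$A{\left(K \right)} = -3952 - 26 K$ ($A{\left(K \right)} = \left(16 - 42\right) \left(152 + K\right) = - 26 \left(152 + K\right) = -3952 - 26 K$)
$\left(A{\left(-109 \right)} - -25161\right) - 248587 = \left(\left(-3952 - -2834\right) - -25161\right) - 248587 = \left(\left(-3952 + 2834\right) + \left(-291 + 25452\right)\right) - 248587 = \left(-1118 + 25161\right) - 248587 = 24043 - 248587 = -224544$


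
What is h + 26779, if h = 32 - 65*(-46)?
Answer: 29801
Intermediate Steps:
h = 3022 (h = 32 + 2990 = 3022)
h + 26779 = 3022 + 26779 = 29801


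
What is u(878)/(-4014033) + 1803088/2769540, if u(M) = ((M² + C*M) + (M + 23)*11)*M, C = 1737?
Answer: -466655999242318/926418746235 ≈ -503.72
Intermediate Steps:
u(M) = M*(253 + M² + 1748*M) (u(M) = ((M² + 1737*M) + (M + 23)*11)*M = ((M² + 1737*M) + (23 + M)*11)*M = ((M² + 1737*M) + (253 + 11*M))*M = (253 + M² + 1748*M)*M = M*(253 + M² + 1748*M))
u(878)/(-4014033) + 1803088/2769540 = (878*(253 + 878² + 1748*878))/(-4014033) + 1803088/2769540 = (878*(253 + 770884 + 1534744))*(-1/4014033) + 1803088*(1/2769540) = (878*2305881)*(-1/4014033) + 450772/692385 = 2024563518*(-1/4014033) + 450772/692385 = -674854506/1338011 + 450772/692385 = -466655999242318/926418746235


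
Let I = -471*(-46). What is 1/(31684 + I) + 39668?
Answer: 2116287801/53350 ≈ 39668.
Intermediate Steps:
I = 21666
1/(31684 + I) + 39668 = 1/(31684 + 21666) + 39668 = 1/53350 + 39668 = 2116287801/53350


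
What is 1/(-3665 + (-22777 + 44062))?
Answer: 1/17620 ≈ 5.6754e-5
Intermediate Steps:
1/(-3665 + (-22777 + 44062)) = 1/(-3665 + 21285) = 1/17620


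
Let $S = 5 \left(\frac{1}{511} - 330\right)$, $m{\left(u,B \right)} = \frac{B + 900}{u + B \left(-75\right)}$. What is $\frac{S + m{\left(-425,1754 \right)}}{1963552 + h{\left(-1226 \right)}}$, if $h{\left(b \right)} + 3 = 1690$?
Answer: $- \frac{111275417569}{132534195099775} \approx -0.0008396$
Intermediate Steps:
$m{\left(u,B \right)} = \frac{900 + B}{u - 75 B}$
$h{\left(b \right)} = 1687$ ($h{\left(b \right)} = -3 + 1690 = 1687$)
$S = - \frac{843145}{511}$ ($S = 5 \left(\frac{1}{511} - 330\right) = 5 \left(- \frac{168629}{511}\right) = - \frac{843145}{511} \approx -1650.0$)
$\frac{S + m{\left(-425,1754 \right)}}{1963552 + h{\left(-1226 \right)}} = \frac{- \frac{843145}{511} + \frac{900 + 1754}{-425 - 131550}}{1963552 + 1687} = \frac{- \frac{843145}{511} + \frac{1}{-425 - 131550} \cdot 2654}{1965239} = \left(- \frac{843145}{511} + \frac{1}{-131975} \cdot 2654\right) \frac{1}{1965239} = \left(- \frac{843145}{511} - \frac{2654}{131975}\right) \frac{1}{1965239} = \left(- \frac{111275417569}{67439225}\right) \frac{1}{1965239} = - \frac{111275417569}{132534195099775}$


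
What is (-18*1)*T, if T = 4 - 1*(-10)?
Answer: -252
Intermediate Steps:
T = 14 (T = 4 + 10 = 14)
(-18*1)*T = -18*1*14 = -18*14 = -252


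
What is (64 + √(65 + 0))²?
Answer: (64 + √65)² ≈ 5193.0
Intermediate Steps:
(64 + √(65 + 0))² = (64 + √65)²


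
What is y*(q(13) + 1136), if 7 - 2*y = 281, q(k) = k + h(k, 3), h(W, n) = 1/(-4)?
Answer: -629515/4 ≈ -1.5738e+5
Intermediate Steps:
h(W, n) = -1/4
q(k) = -1/4 + k (q(k) = k - 1/4 = -1/4 + k)
y = -137 (y = 7/2 - 1/2*281 = 7/2 - 281/2 = -137)
y*(q(13) + 1136) = -137*((-1/4 + 13) + 1136) = -137*(51/4 + 1136) = -137*4595/4 = -629515/4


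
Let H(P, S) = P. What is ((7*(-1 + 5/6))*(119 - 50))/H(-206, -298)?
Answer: 161/412 ≈ 0.39078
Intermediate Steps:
((7*(-1 + 5/6))*(119 - 50))/H(-206, -298) = ((7*(-1 + 5/6))*(119 - 50))/(-206) = ((7*(-1 + 5*(⅙)))*69)*(-1/206) = ((7*(-1 + ⅚))*69)*(-1/206) = ((7*(-⅙))*69)*(-1/206) = -7/6*69*(-1/206) = -161/2*(-1/206) = 161/412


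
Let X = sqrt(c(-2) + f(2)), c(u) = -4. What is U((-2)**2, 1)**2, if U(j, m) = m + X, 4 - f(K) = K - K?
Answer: 1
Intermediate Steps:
f(K) = 4 (f(K) = 4 - (K - K) = 4 - 1*0 = 4 + 0 = 4)
X = 0 (X = sqrt(-4 + 4) = sqrt(0) = 0)
U(j, m) = m (U(j, m) = m + 0 = m)
U((-2)**2, 1)**2 = 1**2 = 1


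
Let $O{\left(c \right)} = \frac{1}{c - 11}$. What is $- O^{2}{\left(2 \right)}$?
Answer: $- \frac{1}{81} \approx -0.012346$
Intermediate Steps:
$O{\left(c \right)} = \frac{1}{-11 + c}$
$- O^{2}{\left(2 \right)} = - \left(\frac{1}{-11 + 2}\right)^{2} = - \left(\frac{1}{-9}\right)^{2} = - \left(- \frac{1}{9}\right)^{2} = \left(-1\right) \frac{1}{81} = - \frac{1}{81}$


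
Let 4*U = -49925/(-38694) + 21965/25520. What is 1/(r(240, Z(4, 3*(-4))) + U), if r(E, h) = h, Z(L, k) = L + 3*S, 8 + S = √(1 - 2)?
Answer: -3036420449803380288/60499754637486733897 - 468047394647027712*I/60499754637486733897 ≈ -0.050189 - 0.0077364*I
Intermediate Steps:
S = -8 + I (S = -8 + √(1 - 2) = -8 + √(-1) = -8 + I ≈ -8.0 + 1.0*I)
Z(L, k) = -24 + L + 3*I (Z(L, k) = L + 3*(-8 + I) = L + (-24 + 3*I) = -24 + L + 3*I)
U = 212399971/394988352 (U = (-49925/(-38694) + 21965/25520)/4 = (-49925*(-1/38694) + 21965*(1/25520))/4 = (49925/38694 + 4393/5104)/4 = (¼)*(212399971/98747088) = 212399971/394988352 ≈ 0.53774)
1/(r(240, Z(4, 3*(-4))) + U) = 1/((-24 + 4 + 3*I) + 212399971/394988352) = 1/((-20 + 3*I) + 212399971/394988352) = 1/(-7687367069/394988352 + 3*I) = 156015798215675904*(-7687367069/394988352 - 3*I)/60499754637486733897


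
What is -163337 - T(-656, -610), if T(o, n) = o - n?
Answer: -163291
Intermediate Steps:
-163337 - T(-656, -610) = -163337 - (-656 - 1*(-610)) = -163337 - (-656 + 610) = -163337 - 1*(-46) = -163337 + 46 = -163291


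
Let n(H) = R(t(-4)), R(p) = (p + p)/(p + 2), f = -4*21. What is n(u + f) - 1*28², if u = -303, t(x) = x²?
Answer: -7040/9 ≈ -782.22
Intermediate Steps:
f = -84
R(p) = 2*p/(2 + p) (R(p) = (2*p)/(2 + p) = 2*p/(2 + p))
n(H) = 16/9 (n(H) = 2*(-4)²/(2 + (-4)²) = 2*16/(2 + 16) = 2*16/18 = 2*16*(1/18) = 16/9)
n(u + f) - 1*28² = 16/9 - 1*28² = 16/9 - 1*784 = 16/9 - 784 = -7040/9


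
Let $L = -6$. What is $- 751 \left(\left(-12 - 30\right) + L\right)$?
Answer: $36048$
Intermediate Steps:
$- 751 \left(\left(-12 - 30\right) + L\right) = - 751 \left(\left(-12 - 30\right) - 6\right) = - 751 \left(-42 - 6\right) = \left(-751\right) \left(-48\right) = 36048$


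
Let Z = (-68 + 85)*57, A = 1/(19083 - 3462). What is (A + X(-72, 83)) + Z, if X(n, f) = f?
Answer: 16433293/15621 ≈ 1052.0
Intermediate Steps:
A = 1/15621 ≈ 6.4016e-5
Z = 969 (Z = 17*57 = 969)
(A + X(-72, 83)) + Z = (1/15621 + 83) + 969 = 1296544/15621 + 969 = 16433293/15621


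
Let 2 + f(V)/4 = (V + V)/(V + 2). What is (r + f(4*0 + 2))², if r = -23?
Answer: 729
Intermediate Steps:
f(V) = -8 + 8*V/(2 + V) (f(V) = -8 + 4*((V + V)/(V + 2)) = -8 + 4*((2*V)/(2 + V)) = -8 + 4*(2*V/(2 + V)) = -8 + 8*V/(2 + V))
(r + f(4*0 + 2))² = (-23 - 16/(2 + (4*0 + 2)))² = (-23 - 16/(2 + (0 + 2)))² = (-23 - 16/(2 + 2))² = (-23 - 16/4)² = (-23 - 16*¼)² = (-23 - 4)² = (-27)² = 729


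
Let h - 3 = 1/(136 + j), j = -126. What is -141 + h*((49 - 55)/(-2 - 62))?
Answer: -45027/320 ≈ -140.71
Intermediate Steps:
h = 31/10 (h = 3 + 1/(136 - 126) = 3 + 1/10 = 3 + ⅒ = 31/10 ≈ 3.1000)
-141 + h*((49 - 55)/(-2 - 62)) = -141 + 31*((49 - 55)/(-2 - 62))/10 = -141 + 31*(-6/(-64))/10 = -141 + 31*(-6*(-1/64))/10 = -141 + (31/10)*(3/32) = -141 + 93/320 = -45027/320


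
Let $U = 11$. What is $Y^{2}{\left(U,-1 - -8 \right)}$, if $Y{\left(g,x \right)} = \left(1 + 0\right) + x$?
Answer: $64$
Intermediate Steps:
$Y{\left(g,x \right)} = 1 + x$
$Y^{2}{\left(U,-1 - -8 \right)} = \left(1 - -7\right)^{2} = \left(1 + \left(-1 + 8\right)\right)^{2} = \left(1 + 7\right)^{2} = 8^{2} = 64$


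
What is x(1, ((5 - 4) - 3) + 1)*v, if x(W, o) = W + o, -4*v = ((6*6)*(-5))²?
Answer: 0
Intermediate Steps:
v = -8100 (v = -((6*6)*(-5))²/4 = -(36*(-5))²/4 = -¼*(-180)² = -¼*32400 = -8100)
x(1, ((5 - 4) - 3) + 1)*v = (1 + (((5 - 4) - 3) + 1))*(-8100) = (1 + ((1 - 3) + 1))*(-8100) = (1 + (-2 + 1))*(-8100) = (1 - 1)*(-8100) = 0*(-8100) = 0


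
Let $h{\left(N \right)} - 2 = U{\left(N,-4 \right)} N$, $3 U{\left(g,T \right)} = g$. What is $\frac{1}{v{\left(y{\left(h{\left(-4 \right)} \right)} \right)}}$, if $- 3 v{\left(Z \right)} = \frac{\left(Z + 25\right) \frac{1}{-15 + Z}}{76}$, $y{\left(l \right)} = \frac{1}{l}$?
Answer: $\frac{74556}{553} \approx 134.82$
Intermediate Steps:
$U{\left(g,T \right)} = \frac{g}{3}$
$h{\left(N \right)} = 2 + \frac{N^{2}}{3}$ ($h{\left(N \right)} = 2 + \frac{N}{3} N = 2 + \frac{N^{2}}{3}$)
$v{\left(Z \right)} = - \frac{25 + Z}{228 \left(-15 + Z\right)}$ ($v{\left(Z \right)} = - \frac{\frac{Z + 25}{-15 + Z} \frac{1}{76}}{3} = - \frac{\frac{25 + Z}{-15 + Z} \frac{1}{76}}{3} = - \frac{\frac{1}{76} \frac{1}{-15 + Z} \left(25 + Z\right)}{3} = - \frac{25 + Z}{228 \left(-15 + Z\right)}$)
$\frac{1}{v{\left(y{\left(h{\left(-4 \right)} \right)} \right)}} = \frac{1}{\frac{1}{228} \frac{1}{-15 + \frac{1}{2 + \frac{\left(-4\right)^{2}}{3}}} \left(-25 - \frac{1}{2 + \frac{\left(-4\right)^{2}}{3}}\right)} = \frac{1}{\frac{1}{228} \frac{1}{-15 + \frac{1}{2 + \frac{1}{3} \cdot 16}} \left(-25 - \frac{1}{2 + \frac{1}{3} \cdot 16}\right)} = \frac{1}{\frac{1}{228} \frac{1}{-15 + \frac{1}{2 + \frac{16}{3}}} \left(-25 - \frac{1}{2 + \frac{16}{3}}\right)} = \frac{1}{\frac{1}{228} \frac{1}{-15 + \frac{1}{\frac{22}{3}}} \left(-25 - \frac{1}{\frac{22}{3}}\right)} = \frac{1}{\frac{1}{228} \frac{1}{-15 + \frac{3}{22}} \left(-25 - \frac{3}{22}\right)} = \frac{1}{\frac{1}{228} \frac{1}{- \frac{327}{22}} \left(-25 - \frac{3}{22}\right)} = \frac{1}{\frac{1}{228} \left(- \frac{22}{327}\right) \left(- \frac{553}{22}\right)} = \frac{1}{\frac{553}{74556}} = \frac{74556}{553}$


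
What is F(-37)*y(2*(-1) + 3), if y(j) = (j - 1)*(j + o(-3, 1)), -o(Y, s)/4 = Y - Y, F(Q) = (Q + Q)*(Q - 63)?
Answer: 0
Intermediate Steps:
F(Q) = 2*Q*(-63 + Q) (F(Q) = (2*Q)*(-63 + Q) = 2*Q*(-63 + Q))
o(Y, s) = 0 (o(Y, s) = -4*(Y - Y) = -4*0 = 0)
y(j) = j*(-1 + j) (y(j) = (j - 1)*(j + 0) = (-1 + j)*j = j*(-1 + j))
F(-37)*y(2*(-1) + 3) = (2*(-37)*(-63 - 37))*((2*(-1) + 3)*(-1 + (2*(-1) + 3))) = (2*(-37)*(-100))*((-2 + 3)*(-1 + (-2 + 3))) = 7400*(1*(-1 + 1)) = 7400*(1*0) = 7400*0 = 0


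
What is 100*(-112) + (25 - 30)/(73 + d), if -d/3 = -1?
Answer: -851205/76 ≈ -11200.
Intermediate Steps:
d = 3 (d = -3*(-1) = 3)
100*(-112) + (25 - 30)/(73 + d) = 100*(-112) + (25 - 30)/(73 + 3) = -11200 - 5/76 = -851205/76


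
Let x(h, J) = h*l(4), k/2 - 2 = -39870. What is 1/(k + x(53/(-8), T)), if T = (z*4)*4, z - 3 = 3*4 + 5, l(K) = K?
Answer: -2/159525 ≈ -1.2537e-5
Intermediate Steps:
z = 20 (z = 3 + (3*4 + 5) = 3 + (12 + 5) = 3 + 17 = 20)
T = 320 (T = (20*4)*4 = 80*4 = 320)
k = -79736 (k = 4 + 2*(-39870) = 4 - 79740 = -79736)
x(h, J) = 4*h (x(h, J) = h*4 = 4*h)
1/(k + x(53/(-8), T)) = 1/(-79736 + 4*(53/(-8))) = 1/(-79736 + 4*(53*(-⅛))) = 1/(-79736 + 4*(-53/8)) = 1/(-79736 - 53/2) = 1/(-159525/2) = -2/159525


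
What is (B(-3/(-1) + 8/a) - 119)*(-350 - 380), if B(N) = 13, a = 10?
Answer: 77380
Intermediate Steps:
(B(-3/(-1) + 8/a) - 119)*(-350 - 380) = (13 - 119)*(-350 - 380) = -106*(-730) = 77380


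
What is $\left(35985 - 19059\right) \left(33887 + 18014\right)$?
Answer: $878476326$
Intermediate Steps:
$\left(35985 - 19059\right) \left(33887 + 18014\right) = 16926 \cdot 51901 = 878476326$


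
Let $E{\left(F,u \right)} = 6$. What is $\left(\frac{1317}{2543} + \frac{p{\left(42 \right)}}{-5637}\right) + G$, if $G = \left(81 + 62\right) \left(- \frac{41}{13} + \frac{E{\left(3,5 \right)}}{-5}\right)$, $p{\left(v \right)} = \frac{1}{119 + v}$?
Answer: $- \frac{7178570774833}{11539587255} \approx -622.08$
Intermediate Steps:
$G = - \frac{3113}{5}$ ($G = \left(81 + 62\right) \left(- \frac{41}{13} + \frac{6}{-5}\right) = 143 \left(\left(-41\right) \frac{1}{13} + 6 \left(- \frac{1}{5}\right)\right) = 143 \left(- \frac{41}{13} - \frac{6}{5}\right) = 143 \left(- \frac{283}{65}\right) = - \frac{3113}{5} \approx -622.6$)
$\left(\frac{1317}{2543} + \frac{p{\left(42 \right)}}{-5637}\right) + G = \left(\frac{1317}{2543} + \frac{1}{\left(119 + 42\right) \left(-5637\right)}\right) - \frac{3113}{5} = \left(1317 \cdot \frac{1}{2543} + \frac{1}{161} \left(- \frac{1}{5637}\right)\right) - \frac{3113}{5} = \left(\frac{1317}{2543} + \frac{1}{161} \left(- \frac{1}{5637}\right)\right) - \frac{3113}{5} = \left(\frac{1317}{2543} - \frac{1}{907557}\right) - \frac{3113}{5} = \frac{1195250026}{2307917451} - \frac{3113}{5} = - \frac{7178570774833}{11539587255}$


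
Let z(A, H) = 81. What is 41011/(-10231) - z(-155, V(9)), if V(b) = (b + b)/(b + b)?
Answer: -869722/10231 ≈ -85.009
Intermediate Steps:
V(b) = 1 (V(b) = (2*b)/((2*b)) = (2*b)*(1/(2*b)) = 1)
41011/(-10231) - z(-155, V(9)) = 41011/(-10231) - 1*81 = 41011*(-1/10231) - 81 = -41011/10231 - 81 = -869722/10231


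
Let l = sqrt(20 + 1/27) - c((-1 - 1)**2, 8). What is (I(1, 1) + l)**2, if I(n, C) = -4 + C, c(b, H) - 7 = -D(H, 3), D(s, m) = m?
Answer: (63 - sqrt(1623))**2/81 ≈ 6.3692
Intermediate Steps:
c(b, H) = 4 (c(b, H) = 7 - 1*3 = 7 - 3 = 4)
l = -4 + sqrt(1623)/9 (l = sqrt(20 + 1/27) - 1*4 = sqrt(20 + 1/27) - 4 = sqrt(541/27) - 4 = sqrt(1623)/9 - 4 = -4 + sqrt(1623)/9 ≈ 0.47627)
(I(1, 1) + l)**2 = ((-4 + 1) + (-4 + sqrt(1623)/9))**2 = (-3 + (-4 + sqrt(1623)/9))**2 = (-7 + sqrt(1623)/9)**2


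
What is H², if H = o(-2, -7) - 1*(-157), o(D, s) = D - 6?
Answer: 22201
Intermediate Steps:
o(D, s) = -6 + D
H = 149 (H = (-6 - 2) - 1*(-157) = -8 + 157 = 149)
H² = 149² = 22201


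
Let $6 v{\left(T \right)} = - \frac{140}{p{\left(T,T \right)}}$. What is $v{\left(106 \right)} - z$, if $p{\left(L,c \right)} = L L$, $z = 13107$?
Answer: $- \frac{220905413}{16854} \approx -13107.0$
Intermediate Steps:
$p{\left(L,c \right)} = L^{2}$
$v{\left(T \right)} = - \frac{70}{3 T^{2}}$ ($v{\left(T \right)} = \frac{\left(-140\right) \frac{1}{T^{2}}}{6} = - \frac{70}{3 T^{2}}$)
$v{\left(106 \right)} - z = - \frac{70}{3 \cdot 11236} - 13107 = \left(- \frac{70}{3}\right) \frac{1}{11236} - 13107 = - \frac{35}{16854} - 13107 = - \frac{220905413}{16854}$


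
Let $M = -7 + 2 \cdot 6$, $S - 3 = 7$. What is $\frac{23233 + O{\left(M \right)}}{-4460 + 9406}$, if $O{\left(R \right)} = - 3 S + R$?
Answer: $\frac{11604}{2473} \approx 4.6923$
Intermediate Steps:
$S = 10$ ($S = 3 + 7 = 10$)
$M = 5$ ($M = -7 + 12 = 5$)
$O{\left(R \right)} = -30 + R$ ($O{\left(R \right)} = \left(-3\right) 10 + R = -30 + R$)
$\frac{23233 + O{\left(M \right)}}{-4460 + 9406} = \frac{23233 + \left(-30 + 5\right)}{-4460 + 9406} = \frac{23233 - 25}{4946} = 23208 \cdot \frac{1}{4946} = \frac{11604}{2473}$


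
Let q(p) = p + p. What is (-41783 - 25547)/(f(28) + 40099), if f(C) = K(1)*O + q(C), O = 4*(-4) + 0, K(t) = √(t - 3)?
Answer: -2703636150/1612424537 - 1077280*I*√2/1612424537 ≈ -1.6768 - 0.00094485*I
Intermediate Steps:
q(p) = 2*p
K(t) = √(-3 + t)
O = -16 (O = -16 + 0 = -16)
f(C) = 2*C - 16*I*√2 (f(C) = √(-3 + 1)*(-16) + 2*C = √(-2)*(-16) + 2*C = (I*√2)*(-16) + 2*C = -16*I*√2 + 2*C = 2*C - 16*I*√2)
(-41783 - 25547)/(f(28) + 40099) = (-41783 - 25547)/((2*28 - 16*I*√2) + 40099) = -67330/((56 - 16*I*√2) + 40099) = -67330/(40155 - 16*I*√2)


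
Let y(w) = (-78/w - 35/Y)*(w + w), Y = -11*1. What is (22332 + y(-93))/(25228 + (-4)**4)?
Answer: 118713/140162 ≈ 0.84697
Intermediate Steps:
Y = -11
y(w) = 2*w*(35/11 - 78/w) (y(w) = (-78/w - 35/(-11))*(w + w) = (-78/w - 35*(-1/11))*(2*w) = (-78/w + 35/11)*(2*w) = (35/11 - 78/w)*(2*w) = 2*w*(35/11 - 78/w))
(22332 + y(-93))/(25228 + (-4)**4) = (22332 + (-156 + (70/11)*(-93)))/(25228 + (-4)**4) = (22332 + (-156 - 6510/11))/(25228 + 256) = (22332 - 8226/11)/25484 = (237426/11)*(1/25484) = 118713/140162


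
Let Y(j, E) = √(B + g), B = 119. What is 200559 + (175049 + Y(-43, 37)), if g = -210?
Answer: 375608 + I*√91 ≈ 3.7561e+5 + 9.5394*I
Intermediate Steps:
Y(j, E) = I*√91 (Y(j, E) = √(119 - 210) = √(-91) = I*√91)
200559 + (175049 + Y(-43, 37)) = 200559 + (175049 + I*√91) = 375608 + I*√91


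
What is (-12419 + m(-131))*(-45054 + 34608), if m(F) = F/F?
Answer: 129718428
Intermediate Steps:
m(F) = 1
(-12419 + m(-131))*(-45054 + 34608) = (-12419 + 1)*(-45054 + 34608) = -12418*(-10446) = 129718428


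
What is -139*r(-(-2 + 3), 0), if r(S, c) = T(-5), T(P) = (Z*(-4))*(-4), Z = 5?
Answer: -11120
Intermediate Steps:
T(P) = 80 (T(P) = (5*(-4))*(-4) = -20*(-4) = 80)
r(S, c) = 80
-139*r(-(-2 + 3), 0) = -139*80 = -11120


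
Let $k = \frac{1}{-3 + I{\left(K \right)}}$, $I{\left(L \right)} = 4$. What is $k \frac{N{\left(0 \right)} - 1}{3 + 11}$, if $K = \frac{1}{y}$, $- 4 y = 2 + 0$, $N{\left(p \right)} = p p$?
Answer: $- \frac{1}{14} \approx -0.071429$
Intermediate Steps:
$N{\left(p \right)} = p^{2}$
$y = - \frac{1}{2}$ ($y = - \frac{2 + 0}{4} = \left(- \frac{1}{4}\right) 2 = - \frac{1}{2} \approx -0.5$)
$K = -2$ ($K = \frac{1}{- \frac{1}{2}} = -2$)
$k = 1$ ($k = \frac{1}{-3 + 4} = 1^{-1} = 1$)
$k \frac{N{\left(0 \right)} - 1}{3 + 11} = 1 \frac{0^{2} - 1}{3 + 11} = 1 \frac{0 - 1}{14} = 1 \left(\left(-1\right) \frac{1}{14}\right) = 1 \left(- \frac{1}{14}\right) = - \frac{1}{14}$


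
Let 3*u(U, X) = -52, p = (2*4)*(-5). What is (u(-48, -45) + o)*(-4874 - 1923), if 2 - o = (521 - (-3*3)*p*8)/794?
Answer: 200151259/2382 ≈ 84027.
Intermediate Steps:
p = -40 (p = 8*(-5) = -40)
u(U, X) = -52/3 (u(U, X) = (⅓)*(-52) = -52/3)
o = 3947/794 (o = 2 - (521 - -3*3*(-40)*8)/794 = 2 - (521 - (-9*(-40))*8)/794 = 2 - (521 - 360*8)/794 = 2 - (521 - 1*2880)/794 = 2 - (521 - 2880)/794 = 2 - (-2359)/794 = 2 - 1*(-2359/794) = 2 + 2359/794 = 3947/794 ≈ 4.9710)
(u(-48, -45) + o)*(-4874 - 1923) = (-52/3 + 3947/794)*(-4874 - 1923) = -29447/2382*(-6797) = 200151259/2382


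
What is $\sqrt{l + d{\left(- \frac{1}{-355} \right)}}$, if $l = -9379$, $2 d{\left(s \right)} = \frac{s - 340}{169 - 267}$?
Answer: $\frac{47 i \sqrt{104855995}}{4970} \approx 96.836 i$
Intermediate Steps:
$d{\left(s \right)} = \frac{85}{49} - \frac{s}{196}$ ($d{\left(s \right)} = \frac{\left(s - 340\right) \frac{1}{169 - 267}}{2} = \frac{\left(-340 + s\right) \frac{1}{-98}}{2} = \frac{\left(-340 + s\right) \left(- \frac{1}{98}\right)}{2} = \frac{\frac{170}{49} - \frac{s}{98}}{2} = \frac{85}{49} - \frac{s}{196}$)
$\sqrt{l + d{\left(- \frac{1}{-355} \right)}} = \sqrt{-9379 + \left(\frac{85}{49} - \frac{\left(-1\right) \frac{1}{-355}}{196}\right)} = \sqrt{-9379 + \left(\frac{85}{49} - \frac{\left(-1\right) \left(- \frac{1}{355}\right)}{196}\right)} = \sqrt{-9379 + \left(\frac{85}{49} - \frac{1}{69580}\right)} = \sqrt{-9379 + \frac{120699}{69580}} = \sqrt{- \frac{652470121}{69580}} = \frac{47 i \sqrt{104855995}}{4970}$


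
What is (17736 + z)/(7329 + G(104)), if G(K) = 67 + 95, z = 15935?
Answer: 3061/681 ≈ 4.4949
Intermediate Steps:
G(K) = 162
(17736 + z)/(7329 + G(104)) = (17736 + 15935)/(7329 + 162) = 33671/7491 = 33671*(1/7491) = 3061/681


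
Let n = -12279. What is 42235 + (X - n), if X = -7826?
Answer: 46688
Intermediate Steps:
42235 + (X - n) = 42235 + (-7826 - 1*(-12279)) = 42235 + (-7826 + 12279) = 42235 + 4453 = 46688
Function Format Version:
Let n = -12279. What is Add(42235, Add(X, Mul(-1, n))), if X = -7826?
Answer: 46688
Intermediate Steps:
Add(42235, Add(X, Mul(-1, n))) = Add(42235, Add(-7826, Mul(-1, -12279))) = Add(42235, Add(-7826, 12279)) = Add(42235, 4453) = 46688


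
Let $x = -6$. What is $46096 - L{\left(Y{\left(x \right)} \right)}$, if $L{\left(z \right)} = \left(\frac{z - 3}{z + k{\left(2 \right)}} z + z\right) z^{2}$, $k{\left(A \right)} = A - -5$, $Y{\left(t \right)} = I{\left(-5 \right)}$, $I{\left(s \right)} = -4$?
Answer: $\frac{138032}{3} \approx 46011.0$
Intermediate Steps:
$Y{\left(t \right)} = -4$
$k{\left(A \right)} = 5 + A$ ($k{\left(A \right)} = A + 5 = 5 + A$)
$L{\left(z \right)} = z^{2} \left(z + \frac{z \left(-3 + z\right)}{7 + z}\right)$ ($L{\left(z \right)} = \left(\frac{z - 3}{z + \left(5 + 2\right)} z + z\right) z^{2} = \left(\frac{-3 + z}{z + 7} z + z\right) z^{2} = \left(\frac{-3 + z}{7 + z} z + z\right) z^{2} = \left(\frac{z \left(-3 + z\right)}{7 + z} + z\right) z^{2} = \left(z + \frac{z \left(-3 + z\right)}{7 + z}\right) z^{2} = z^{2} \left(z + \frac{z \left(-3 + z\right)}{7 + z}\right)$)
$46096 - L{\left(Y{\left(x \right)} \right)} = 46096 - \frac{2 \left(-4\right)^{3} \left(2 - 4\right)}{7 - 4} = 46096 - 2 \left(-64\right) \frac{1}{3} \left(-2\right) = 46096 - \frac{256}{3} = \frac{138032}{3}$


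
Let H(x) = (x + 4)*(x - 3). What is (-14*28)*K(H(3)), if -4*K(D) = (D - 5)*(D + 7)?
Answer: -3430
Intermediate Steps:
H(x) = (-3 + x)*(4 + x) (H(x) = (4 + x)*(-3 + x) = (-3 + x)*(4 + x))
K(D) = -(-5 + D)*(7 + D)/4 (K(D) = -(D - 5)*(D + 7)/4 = -(-5 + D)*(7 + D)/4)
(-14*28)*K(H(3)) = (-14*28)*(35/4 - (-12 + 3 + 3²)/2 - (-12 + 3 + 3²)²/4) = -392*(35/4 - (-12 + 3 + 9)/2 - (-12 + 3 + 9)²/4) = -392*(35/4 - ½*0 - ¼*0²) = -392*(35/4 + 0 - ¼*0) = -392*(35/4 + 0 + 0) = -392*35/4 = -3430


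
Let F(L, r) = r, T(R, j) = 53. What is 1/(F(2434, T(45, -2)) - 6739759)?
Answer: -1/6739706 ≈ -1.4837e-7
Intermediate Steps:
1/(F(2434, T(45, -2)) - 6739759) = 1/(53 - 6739759) = 1/(-6739706) = -1/6739706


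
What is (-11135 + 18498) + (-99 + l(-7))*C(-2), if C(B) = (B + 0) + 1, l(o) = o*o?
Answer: 7413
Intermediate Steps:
l(o) = o**2
C(B) = 1 + B (C(B) = B + 1 = 1 + B)
(-11135 + 18498) + (-99 + l(-7))*C(-2) = (-11135 + 18498) + (-99 + (-7)**2)*(1 - 2) = 7363 + (-99 + 49)*(-1) = 7363 - 50*(-1) = 7363 + 50 = 7413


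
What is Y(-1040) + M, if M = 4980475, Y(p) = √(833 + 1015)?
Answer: 4980475 + 2*√462 ≈ 4.9805e+6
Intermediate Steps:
Y(p) = 2*√462 (Y(p) = √1848 = 2*√462)
Y(-1040) + M = 2*√462 + 4980475 = 4980475 + 2*√462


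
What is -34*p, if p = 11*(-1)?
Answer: 374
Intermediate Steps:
p = -11
-34*p = -34*(-11) = 374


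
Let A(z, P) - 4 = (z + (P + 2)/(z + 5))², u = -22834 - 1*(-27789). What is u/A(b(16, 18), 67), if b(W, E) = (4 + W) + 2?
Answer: 80271/9833 ≈ 8.1634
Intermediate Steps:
b(W, E) = 6 + W
u = 4955 (u = -22834 + 27789 = 4955)
A(z, P) = 4 + (z + (2 + P)/(5 + z))² (A(z, P) = 4 + (z + (P + 2)/(z + 5))² = 4 + (z + (2 + P)/(5 + z))²)
u/A(b(16, 18), 67) = 4955/(4 + (2 + 67 + (6 + 16)² + 5*(6 + 16))²/(5 + (6 + 16))²) = 4955/(4 + (2 + 67 + 22² + 5*22)²/(5 + 22)²) = 4955/(4 + (2 + 67 + 484 + 110)²/27²) = 4955/(4 + (1/729)*663²) = 4955/(4 + (1/729)*439569) = 4955/(4 + 48841/81) = 4955/(49165/81) = 4955*(81/49165) = 80271/9833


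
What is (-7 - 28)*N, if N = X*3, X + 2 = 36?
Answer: -3570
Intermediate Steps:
X = 34 (X = -2 + 36 = 34)
N = 102 (N = 34*3 = 102)
(-7 - 28)*N = (-7 - 28)*102 = -35*102 = -3570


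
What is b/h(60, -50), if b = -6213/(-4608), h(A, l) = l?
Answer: -2071/76800 ≈ -0.026966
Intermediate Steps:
b = 2071/1536 (b = -6213*(-1/4608) = 2071/1536 ≈ 1.3483)
b/h(60, -50) = (2071/1536)/(-50) = (2071/1536)*(-1/50) = -2071/76800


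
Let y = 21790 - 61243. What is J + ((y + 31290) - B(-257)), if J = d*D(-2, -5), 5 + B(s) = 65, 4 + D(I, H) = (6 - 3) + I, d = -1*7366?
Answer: 13875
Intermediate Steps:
d = -7366
D(I, H) = -1 + I (D(I, H) = -4 + ((6 - 3) + I) = -4 + (3 + I) = -1 + I)
B(s) = 60 (B(s) = -5 + 65 = 60)
y = -39453
J = 22098 (J = -7366*(-1 - 2) = -7366*(-3) = 22098)
J + ((y + 31290) - B(-257)) = 22098 + ((-39453 + 31290) - 1*60) = 22098 + (-8163 - 60) = 22098 - 8223 = 13875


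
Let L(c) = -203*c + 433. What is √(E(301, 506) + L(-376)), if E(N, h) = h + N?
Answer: 16*√303 ≈ 278.51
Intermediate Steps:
E(N, h) = N + h
L(c) = 433 - 203*c
√(E(301, 506) + L(-376)) = √((301 + 506) + (433 - 203*(-376))) = √(807 + (433 + 76328)) = √(807 + 76761) = √77568 = 16*√303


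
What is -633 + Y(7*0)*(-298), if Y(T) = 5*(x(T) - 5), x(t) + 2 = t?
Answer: 9797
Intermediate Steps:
x(t) = -2 + t
Y(T) = -35 + 5*T (Y(T) = 5*((-2 + T) - 5) = 5*(-7 + T) = -35 + 5*T)
-633 + Y(7*0)*(-298) = -633 + (-35 + 5*(7*0))*(-298) = -633 + (-35 + 5*0)*(-298) = -633 + (-35 + 0)*(-298) = -633 - 35*(-298) = -633 + 10430 = 9797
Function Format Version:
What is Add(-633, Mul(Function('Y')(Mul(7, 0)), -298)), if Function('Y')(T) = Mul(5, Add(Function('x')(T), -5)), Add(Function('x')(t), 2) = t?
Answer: 9797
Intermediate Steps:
Function('x')(t) = Add(-2, t)
Function('Y')(T) = Add(-35, Mul(5, T)) (Function('Y')(T) = Mul(5, Add(Add(-2, T), -5)) = Mul(5, Add(-7, T)) = Add(-35, Mul(5, T)))
Add(-633, Mul(Function('Y')(Mul(7, 0)), -298)) = Add(-633, Mul(Add(-35, Mul(5, Mul(7, 0))), -298)) = Add(-633, Mul(Add(-35, Mul(5, 0)), -298)) = Add(-633, Mul(Add(-35, 0), -298)) = Add(-633, Mul(-35, -298)) = Add(-633, 10430) = 9797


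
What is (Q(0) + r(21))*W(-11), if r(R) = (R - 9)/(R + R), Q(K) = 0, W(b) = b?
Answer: -22/7 ≈ -3.1429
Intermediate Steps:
r(R) = (-9 + R)/(2*R) (r(R) = (-9 + R)/((2*R)) = (-9 + R)*(1/(2*R)) = (-9 + R)/(2*R))
(Q(0) + r(21))*W(-11) = (0 + (½)*(-9 + 21)/21)*(-11) = (0 + (½)*(1/21)*12)*(-11) = (0 + 2/7)*(-11) = (2/7)*(-11) = -22/7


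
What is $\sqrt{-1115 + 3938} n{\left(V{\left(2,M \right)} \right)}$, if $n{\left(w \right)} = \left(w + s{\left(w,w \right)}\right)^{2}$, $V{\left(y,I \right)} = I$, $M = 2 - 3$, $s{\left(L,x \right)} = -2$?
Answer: $9 \sqrt{2823} \approx 478.19$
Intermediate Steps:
$M = -1$
$n{\left(w \right)} = \left(-2 + w\right)^{2}$ ($n{\left(w \right)} = \left(w - 2\right)^{2} = \left(-2 + w\right)^{2}$)
$\sqrt{-1115 + 3938} n{\left(V{\left(2,M \right)} \right)} = \sqrt{-1115 + 3938} \left(-2 - 1\right)^{2} = \sqrt{2823} \left(-3\right)^{2} = \sqrt{2823} \cdot 9 = 9 \sqrt{2823}$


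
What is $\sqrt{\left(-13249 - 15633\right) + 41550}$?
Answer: $2 \sqrt{3167} \approx 112.55$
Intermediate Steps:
$\sqrt{\left(-13249 - 15633\right) + 41550} = \sqrt{-28882 + 41550} = \sqrt{12668} = 2 \sqrt{3167}$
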